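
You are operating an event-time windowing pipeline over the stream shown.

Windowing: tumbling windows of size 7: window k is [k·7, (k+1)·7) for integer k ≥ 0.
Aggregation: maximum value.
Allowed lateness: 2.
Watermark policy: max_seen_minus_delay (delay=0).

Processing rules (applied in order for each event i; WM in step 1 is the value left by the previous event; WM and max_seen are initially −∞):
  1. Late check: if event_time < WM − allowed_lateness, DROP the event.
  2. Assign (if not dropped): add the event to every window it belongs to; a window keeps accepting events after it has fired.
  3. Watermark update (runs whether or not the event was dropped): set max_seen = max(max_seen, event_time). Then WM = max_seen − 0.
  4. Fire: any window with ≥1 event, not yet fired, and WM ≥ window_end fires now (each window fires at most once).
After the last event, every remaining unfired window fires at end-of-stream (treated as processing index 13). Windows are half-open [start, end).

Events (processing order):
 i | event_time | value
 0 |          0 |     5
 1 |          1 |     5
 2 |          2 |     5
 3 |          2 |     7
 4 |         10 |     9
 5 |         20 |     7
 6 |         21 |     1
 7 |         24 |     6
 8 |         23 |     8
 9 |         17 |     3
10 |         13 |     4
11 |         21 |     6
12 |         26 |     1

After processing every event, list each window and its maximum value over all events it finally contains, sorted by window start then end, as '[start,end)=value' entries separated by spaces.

[0,7)=7 [7,14)=9 [14,21)=7 [21,28)=8

i=0 t=0 v=5: → [0,7); WM=0
i=1 t=1 v=5: → [0,7); WM=1
i=2 t=2 v=5: → [0,7); WM=2
i=3 t=2 v=7: → [0,7); WM=2
i=4 t=10 v=9: → [7,14); WM=10; [0,7) fires=7
i=5 t=20 v=7: → [14,21); WM=20; [7,14) fires=9
i=6 t=21 v=1: → [21,28); WM=21; [14,21) fires=7
i=7 t=24 v=6: → [21,28); WM=24
i=8 t=23 v=8: → [21,28); WM=24
i=9 t=17 v=3: DROP (t<24-2); WM=24
i=10 t=13 v=4: DROP (t<24-2); WM=24
i=11 t=21 v=6: DROP (t<24-2); WM=24
i=12 t=26 v=1: → [21,28); WM=26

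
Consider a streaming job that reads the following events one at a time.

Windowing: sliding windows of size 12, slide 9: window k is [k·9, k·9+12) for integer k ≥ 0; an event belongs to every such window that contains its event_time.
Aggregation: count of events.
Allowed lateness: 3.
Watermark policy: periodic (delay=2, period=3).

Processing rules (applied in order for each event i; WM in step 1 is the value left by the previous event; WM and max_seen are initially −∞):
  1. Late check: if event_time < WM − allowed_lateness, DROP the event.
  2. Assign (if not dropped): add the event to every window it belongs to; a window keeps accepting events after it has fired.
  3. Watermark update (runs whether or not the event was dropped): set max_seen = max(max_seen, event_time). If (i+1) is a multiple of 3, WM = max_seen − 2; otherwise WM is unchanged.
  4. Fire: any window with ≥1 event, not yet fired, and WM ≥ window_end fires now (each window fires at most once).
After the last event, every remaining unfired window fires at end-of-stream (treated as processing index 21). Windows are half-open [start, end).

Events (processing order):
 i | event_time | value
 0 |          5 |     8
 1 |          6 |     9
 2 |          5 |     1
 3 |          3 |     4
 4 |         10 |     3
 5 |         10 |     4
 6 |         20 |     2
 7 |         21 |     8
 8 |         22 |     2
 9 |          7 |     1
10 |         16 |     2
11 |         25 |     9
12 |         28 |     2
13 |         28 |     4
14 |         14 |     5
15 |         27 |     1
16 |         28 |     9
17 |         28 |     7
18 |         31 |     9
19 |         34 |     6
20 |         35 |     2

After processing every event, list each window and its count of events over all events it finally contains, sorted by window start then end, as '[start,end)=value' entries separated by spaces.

[0,12)=6 [9,21)=3 [18,30)=9 [27,39)=8

i=0 t=5 v=8: → [0,12); WM=−∞
i=1 t=6 v=9: → [0,12); WM=−∞
i=2 t=5 v=1: → [0,12); WM=4
i=3 t=3 v=4: → [0,12); WM=4
i=4 t=10 v=3: → [9,21),[0,12); WM=4
i=5 t=10 v=4: → [9,21),[0,12); WM=8
i=6 t=20 v=2: → [18,30),[9,21); WM=8
i=7 t=21 v=8: → [18,30); WM=8
i=8 t=22 v=2: → [18,30); WM=20; [0,12) fires=6
i=9 t=7 v=1: DROP (t<20-3); WM=20
i=10 t=16 v=2: DROP (t<20-3); WM=20
i=11 t=25 v=9: → [18,30); WM=23; [9,21) fires=3
i=12 t=28 v=2: → [27,39),[18,30); WM=23
i=13 t=28 v=4: → [27,39),[18,30); WM=23
i=14 t=14 v=5: DROP (t<23-3); WM=26
i=15 t=27 v=1: → [27,39),[18,30); WM=26
i=16 t=28 v=9: → [27,39),[18,30); WM=26
i=17 t=28 v=7: → [27,39),[18,30); WM=26
i=18 t=31 v=9: → [27,39); WM=26
i=19 t=34 v=6: → [27,39); WM=26
i=20 t=35 v=2: → [27,39); WM=33; [18,30) fires=9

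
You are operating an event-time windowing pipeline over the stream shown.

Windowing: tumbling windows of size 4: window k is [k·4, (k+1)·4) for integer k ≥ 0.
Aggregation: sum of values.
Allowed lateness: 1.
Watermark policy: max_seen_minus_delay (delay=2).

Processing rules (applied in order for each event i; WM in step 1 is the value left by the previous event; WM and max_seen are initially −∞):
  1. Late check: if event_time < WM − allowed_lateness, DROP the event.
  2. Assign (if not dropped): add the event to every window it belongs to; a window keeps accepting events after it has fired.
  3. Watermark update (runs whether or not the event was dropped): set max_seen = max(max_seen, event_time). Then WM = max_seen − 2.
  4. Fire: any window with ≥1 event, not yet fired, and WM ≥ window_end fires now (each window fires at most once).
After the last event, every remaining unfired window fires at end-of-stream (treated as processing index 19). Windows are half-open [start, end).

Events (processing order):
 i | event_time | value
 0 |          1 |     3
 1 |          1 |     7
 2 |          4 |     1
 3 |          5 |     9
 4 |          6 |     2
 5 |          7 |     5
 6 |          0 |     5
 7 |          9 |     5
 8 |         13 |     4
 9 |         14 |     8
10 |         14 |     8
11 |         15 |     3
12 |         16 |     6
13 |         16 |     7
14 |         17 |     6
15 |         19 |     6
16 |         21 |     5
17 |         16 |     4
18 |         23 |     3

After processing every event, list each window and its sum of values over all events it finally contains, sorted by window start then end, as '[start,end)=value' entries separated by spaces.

[0,4)=10 [4,8)=17 [8,12)=5 [12,16)=23 [16,20)=25 [20,24)=8

i=0 t=1 v=3: → [0,4); WM=-1
i=1 t=1 v=7: → [0,4); WM=-1
i=2 t=4 v=1: → [4,8); WM=2
i=3 t=5 v=9: → [4,8); WM=3
i=4 t=6 v=2: → [4,8); WM=4; [0,4) fires=10
i=5 t=7 v=5: → [4,8); WM=5
i=6 t=0 v=5: DROP (t<5-1); WM=5
i=7 t=9 v=5: → [8,12); WM=7
i=8 t=13 v=4: → [12,16); WM=11; [4,8) fires=17
i=9 t=14 v=8: → [12,16); WM=12; [8,12) fires=5
i=10 t=14 v=8: → [12,16); WM=12
i=11 t=15 v=3: → [12,16); WM=13
i=12 t=16 v=6: → [16,20); WM=14
i=13 t=16 v=7: → [16,20); WM=14
i=14 t=17 v=6: → [16,20); WM=15
i=15 t=19 v=6: → [16,20); WM=17; [12,16) fires=23
i=16 t=21 v=5: → [20,24); WM=19
i=17 t=16 v=4: DROP (t<19-1); WM=19
i=18 t=23 v=3: → [20,24); WM=21; [16,20) fires=25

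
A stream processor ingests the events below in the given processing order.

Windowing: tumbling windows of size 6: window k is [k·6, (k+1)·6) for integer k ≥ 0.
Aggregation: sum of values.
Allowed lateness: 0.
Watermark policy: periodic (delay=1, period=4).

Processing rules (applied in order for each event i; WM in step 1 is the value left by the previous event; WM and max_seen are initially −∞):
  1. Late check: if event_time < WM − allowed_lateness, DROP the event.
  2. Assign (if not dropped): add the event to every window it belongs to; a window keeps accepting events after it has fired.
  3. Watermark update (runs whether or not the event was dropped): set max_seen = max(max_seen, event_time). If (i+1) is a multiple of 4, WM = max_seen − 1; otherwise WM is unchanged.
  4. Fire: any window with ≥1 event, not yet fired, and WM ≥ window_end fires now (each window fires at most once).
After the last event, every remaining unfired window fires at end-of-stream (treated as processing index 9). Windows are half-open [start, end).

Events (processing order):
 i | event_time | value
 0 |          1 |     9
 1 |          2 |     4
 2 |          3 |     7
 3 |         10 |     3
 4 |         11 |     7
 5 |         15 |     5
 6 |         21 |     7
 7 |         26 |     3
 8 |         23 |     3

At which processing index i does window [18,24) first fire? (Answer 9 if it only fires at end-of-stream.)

i=0 t=1 v=9: → [0,6); WM=−∞
i=1 t=2 v=4: → [0,6); WM=−∞
i=2 t=3 v=7: → [0,6); WM=−∞
i=3 t=10 v=3: → [6,12); WM=9; [0,6) fires=20
i=4 t=11 v=7: → [6,12); WM=9
i=5 t=15 v=5: → [12,18); WM=9
i=6 t=21 v=7: → [18,24); WM=9
i=7 t=26 v=3: → [24,30); WM=25; [6,12) fires=10 [12,18) fires=5 [18,24) fires=7
i=8 t=23 v=3: DROP (t<25-0); WM=25

7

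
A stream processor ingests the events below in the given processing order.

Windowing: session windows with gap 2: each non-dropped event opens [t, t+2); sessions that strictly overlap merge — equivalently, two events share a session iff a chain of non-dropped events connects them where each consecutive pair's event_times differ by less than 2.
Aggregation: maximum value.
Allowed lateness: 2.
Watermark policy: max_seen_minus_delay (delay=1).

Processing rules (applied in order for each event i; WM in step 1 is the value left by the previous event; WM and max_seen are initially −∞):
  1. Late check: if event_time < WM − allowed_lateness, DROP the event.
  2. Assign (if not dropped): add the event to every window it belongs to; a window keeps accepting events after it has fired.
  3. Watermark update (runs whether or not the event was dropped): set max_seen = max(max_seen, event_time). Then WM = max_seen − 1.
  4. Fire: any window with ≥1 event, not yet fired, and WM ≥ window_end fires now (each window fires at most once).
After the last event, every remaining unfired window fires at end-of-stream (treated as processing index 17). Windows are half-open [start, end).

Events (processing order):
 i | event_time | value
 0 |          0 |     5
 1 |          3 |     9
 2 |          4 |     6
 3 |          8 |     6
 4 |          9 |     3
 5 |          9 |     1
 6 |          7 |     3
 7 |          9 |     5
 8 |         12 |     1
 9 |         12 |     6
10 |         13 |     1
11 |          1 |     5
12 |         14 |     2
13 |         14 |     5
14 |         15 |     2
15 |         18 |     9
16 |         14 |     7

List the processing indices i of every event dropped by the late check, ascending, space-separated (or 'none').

i=0 t=0 v=5: → [0,2); WM=-1
i=1 t=3 v=9: → [3,5); WM=2
i=2 t=4 v=6: → [3,6); WM=3
i=3 t=8 v=6: → [8,10); WM=7
i=4 t=9 v=3: → [8,11); WM=8
i=5 t=9 v=1: → [8,11); WM=8
i=6 t=7 v=3: → [7,11); WM=8
i=7 t=9 v=5: → [7,11); WM=8
i=8 t=12 v=1: → [12,14); WM=11
i=9 t=12 v=6: → [12,14); WM=11
i=10 t=13 v=1: → [12,15); WM=12
i=11 t=1 v=5: DROP (t<12-2); WM=12
i=12 t=14 v=2: → [12,16); WM=13
i=13 t=14 v=5: → [12,16); WM=13
i=14 t=15 v=2: → [12,17); WM=14
i=15 t=18 v=9: → [18,20); WM=17
i=16 t=14 v=7: DROP (t<17-2); WM=17

11 16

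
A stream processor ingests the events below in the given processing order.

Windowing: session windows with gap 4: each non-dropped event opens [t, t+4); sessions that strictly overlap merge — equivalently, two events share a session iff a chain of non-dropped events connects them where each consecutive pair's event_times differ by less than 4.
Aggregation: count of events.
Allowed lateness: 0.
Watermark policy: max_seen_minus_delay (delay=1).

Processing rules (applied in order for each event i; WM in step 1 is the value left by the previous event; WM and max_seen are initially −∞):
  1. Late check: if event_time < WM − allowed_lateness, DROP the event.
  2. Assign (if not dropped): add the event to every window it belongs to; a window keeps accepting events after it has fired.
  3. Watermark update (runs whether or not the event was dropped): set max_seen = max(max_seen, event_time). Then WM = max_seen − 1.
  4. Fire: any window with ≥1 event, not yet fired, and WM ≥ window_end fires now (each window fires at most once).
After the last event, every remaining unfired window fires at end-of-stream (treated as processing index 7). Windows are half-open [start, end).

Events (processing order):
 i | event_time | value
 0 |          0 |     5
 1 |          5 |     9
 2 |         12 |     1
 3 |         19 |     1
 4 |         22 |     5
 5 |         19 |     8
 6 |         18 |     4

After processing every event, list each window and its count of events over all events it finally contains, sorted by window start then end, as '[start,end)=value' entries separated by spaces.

i=0 t=0 v=5: → [0,4); WM=-1
i=1 t=5 v=9: → [5,9); WM=4
i=2 t=12 v=1: → [12,16); WM=11
i=3 t=19 v=1: → [19,23); WM=18
i=4 t=22 v=5: → [19,26); WM=21
i=5 t=19 v=8: DROP (t<21-0); WM=21
i=6 t=18 v=4: DROP (t<21-0); WM=21

[0,4)=1 [5,9)=1 [12,16)=1 [19,26)=2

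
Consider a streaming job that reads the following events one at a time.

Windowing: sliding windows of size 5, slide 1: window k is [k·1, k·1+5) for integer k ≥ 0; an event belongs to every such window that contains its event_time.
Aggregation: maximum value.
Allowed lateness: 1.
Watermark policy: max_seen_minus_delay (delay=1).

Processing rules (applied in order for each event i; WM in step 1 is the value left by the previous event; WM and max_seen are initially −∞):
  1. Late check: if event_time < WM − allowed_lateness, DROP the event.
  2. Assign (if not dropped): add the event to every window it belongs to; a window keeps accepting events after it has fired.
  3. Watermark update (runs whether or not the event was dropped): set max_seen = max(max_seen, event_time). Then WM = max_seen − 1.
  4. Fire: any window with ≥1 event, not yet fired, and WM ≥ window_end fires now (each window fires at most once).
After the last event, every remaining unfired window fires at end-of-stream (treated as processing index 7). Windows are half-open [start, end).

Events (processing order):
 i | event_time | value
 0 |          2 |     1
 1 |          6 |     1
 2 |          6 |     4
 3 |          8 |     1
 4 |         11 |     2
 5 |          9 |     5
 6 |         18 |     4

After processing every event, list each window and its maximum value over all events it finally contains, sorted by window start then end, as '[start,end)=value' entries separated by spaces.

i=0 t=2 v=1: → [2,7),[1,6),[0,5); WM=1
i=1 t=6 v=1: → [6,11),[5,10),[4,9),[3,8),[2,7); WM=5; [0,5) fires=1
i=2 t=6 v=4: → [6,11),[5,10),[4,9),[3,8),[2,7); WM=5
i=3 t=8 v=1: → [8,13),[7,12),[6,11),[5,10),[4,9); WM=7; [1,6) fires=1 [2,7) fires=4
i=4 t=11 v=2: → [11,16),[10,15),[9,14),[8,13),[7,12); WM=10; [3,8) fires=4 [4,9) fires=4 [5,10) fires=4
i=5 t=9 v=5: → [9,14),[8,13),[7,12),[6,11),[5,10); WM=10
i=6 t=18 v=4: → [18,23),[17,22),[16,21),[15,20),[14,19); WM=17; [6,11) fires=5 [7,12) fires=5 [8,13) fires=5 [9,14) fires=5 [10,15) fires=2 [11,16) fires=2

[0,5)=1 [1,6)=1 [2,7)=4 [3,8)=4 [4,9)=4 [5,10)=5 [6,11)=5 [7,12)=5 [8,13)=5 [9,14)=5 [10,15)=2 [11,16)=2 [14,19)=4 [15,20)=4 [16,21)=4 [17,22)=4 [18,23)=4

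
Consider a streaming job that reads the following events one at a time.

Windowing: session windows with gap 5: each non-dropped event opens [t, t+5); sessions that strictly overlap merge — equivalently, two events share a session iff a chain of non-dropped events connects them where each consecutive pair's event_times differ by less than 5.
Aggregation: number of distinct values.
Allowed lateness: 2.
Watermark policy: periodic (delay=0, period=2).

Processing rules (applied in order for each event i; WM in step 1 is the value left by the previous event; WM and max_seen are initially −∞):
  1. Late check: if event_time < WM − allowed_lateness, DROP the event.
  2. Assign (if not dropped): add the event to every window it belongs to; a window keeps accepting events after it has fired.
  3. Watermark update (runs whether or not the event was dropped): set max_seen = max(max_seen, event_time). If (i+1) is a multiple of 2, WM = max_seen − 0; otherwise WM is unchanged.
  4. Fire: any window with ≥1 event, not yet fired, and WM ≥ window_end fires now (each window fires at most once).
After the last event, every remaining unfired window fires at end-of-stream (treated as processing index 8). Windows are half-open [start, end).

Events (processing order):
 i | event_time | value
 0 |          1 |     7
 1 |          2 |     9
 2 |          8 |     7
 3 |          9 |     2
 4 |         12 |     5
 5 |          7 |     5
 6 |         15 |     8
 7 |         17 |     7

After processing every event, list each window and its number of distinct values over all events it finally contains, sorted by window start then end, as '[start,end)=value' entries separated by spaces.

[1,7)=2 [7,22)=4

i=0 t=1 v=7: → [1,6); WM=−∞
i=1 t=2 v=9: → [1,7); WM=2
i=2 t=8 v=7: → [8,13); WM=2
i=3 t=9 v=2: → [8,14); WM=9
i=4 t=12 v=5: → [8,17); WM=9
i=5 t=7 v=5: → [7,17); WM=12
i=6 t=15 v=8: → [7,20); WM=12
i=7 t=17 v=7: → [7,22); WM=17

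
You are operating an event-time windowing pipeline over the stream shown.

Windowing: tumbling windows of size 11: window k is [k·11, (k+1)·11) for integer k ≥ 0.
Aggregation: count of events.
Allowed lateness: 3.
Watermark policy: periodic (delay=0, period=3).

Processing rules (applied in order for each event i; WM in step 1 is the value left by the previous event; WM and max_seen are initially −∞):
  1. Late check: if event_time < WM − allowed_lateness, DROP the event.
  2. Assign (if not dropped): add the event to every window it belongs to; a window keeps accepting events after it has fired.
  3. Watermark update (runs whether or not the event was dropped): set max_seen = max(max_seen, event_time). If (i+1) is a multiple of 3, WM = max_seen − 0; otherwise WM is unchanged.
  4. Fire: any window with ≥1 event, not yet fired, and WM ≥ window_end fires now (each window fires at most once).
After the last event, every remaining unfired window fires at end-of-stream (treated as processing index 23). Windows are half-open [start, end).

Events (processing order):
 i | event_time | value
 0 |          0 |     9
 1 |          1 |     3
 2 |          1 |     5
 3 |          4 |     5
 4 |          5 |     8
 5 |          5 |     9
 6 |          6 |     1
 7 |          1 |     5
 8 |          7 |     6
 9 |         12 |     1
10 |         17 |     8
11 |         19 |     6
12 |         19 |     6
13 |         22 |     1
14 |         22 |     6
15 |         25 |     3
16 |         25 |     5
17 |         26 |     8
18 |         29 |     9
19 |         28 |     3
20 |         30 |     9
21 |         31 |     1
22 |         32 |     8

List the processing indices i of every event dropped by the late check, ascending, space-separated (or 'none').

7

i=0 t=0 v=9: → [0,11); WM=−∞
i=1 t=1 v=3: → [0,11); WM=−∞
i=2 t=1 v=5: → [0,11); WM=1
i=3 t=4 v=5: → [0,11); WM=1
i=4 t=5 v=8: → [0,11); WM=1
i=5 t=5 v=9: → [0,11); WM=5
i=6 t=6 v=1: → [0,11); WM=5
i=7 t=1 v=5: DROP (t<5-3); WM=5
i=8 t=7 v=6: → [0,11); WM=7
i=9 t=12 v=1: → [11,22); WM=7
i=10 t=17 v=8: → [11,22); WM=7
i=11 t=19 v=6: → [11,22); WM=19; [0,11) fires=8
i=12 t=19 v=6: → [11,22); WM=19
i=13 t=22 v=1: → [22,33); WM=19
i=14 t=22 v=6: → [22,33); WM=22; [11,22) fires=4
i=15 t=25 v=3: → [22,33); WM=22
i=16 t=25 v=5: → [22,33); WM=22
i=17 t=26 v=8: → [22,33); WM=26
i=18 t=29 v=9: → [22,33); WM=26
i=19 t=28 v=3: → [22,33); WM=26
i=20 t=30 v=9: → [22,33); WM=30
i=21 t=31 v=1: → [22,33); WM=30
i=22 t=32 v=8: → [22,33); WM=30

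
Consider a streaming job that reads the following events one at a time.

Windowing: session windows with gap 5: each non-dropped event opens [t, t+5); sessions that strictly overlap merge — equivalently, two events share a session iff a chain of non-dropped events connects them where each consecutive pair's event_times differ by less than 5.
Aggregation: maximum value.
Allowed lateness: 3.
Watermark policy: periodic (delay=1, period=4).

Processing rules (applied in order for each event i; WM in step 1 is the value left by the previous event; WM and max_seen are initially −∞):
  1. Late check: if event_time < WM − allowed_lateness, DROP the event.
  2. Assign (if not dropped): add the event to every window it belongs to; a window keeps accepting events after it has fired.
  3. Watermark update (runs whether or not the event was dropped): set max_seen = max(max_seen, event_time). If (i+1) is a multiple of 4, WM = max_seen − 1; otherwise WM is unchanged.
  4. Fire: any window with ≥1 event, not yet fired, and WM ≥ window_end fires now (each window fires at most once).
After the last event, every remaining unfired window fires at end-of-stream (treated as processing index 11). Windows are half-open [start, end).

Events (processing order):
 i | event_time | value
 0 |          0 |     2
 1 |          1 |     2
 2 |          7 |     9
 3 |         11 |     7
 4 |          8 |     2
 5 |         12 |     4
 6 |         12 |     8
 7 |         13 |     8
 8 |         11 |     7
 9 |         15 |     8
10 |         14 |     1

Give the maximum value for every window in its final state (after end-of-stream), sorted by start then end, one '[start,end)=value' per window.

[0,6)=2 [7,20)=9

i=0 t=0 v=2: → [0,5); WM=−∞
i=1 t=1 v=2: → [0,6); WM=−∞
i=2 t=7 v=9: → [7,12); WM=−∞
i=3 t=11 v=7: → [7,16); WM=10
i=4 t=8 v=2: → [7,16); WM=10
i=5 t=12 v=4: → [7,17); WM=10
i=6 t=12 v=8: → [7,17); WM=10
i=7 t=13 v=8: → [7,18); WM=12
i=8 t=11 v=7: → [7,18); WM=12
i=9 t=15 v=8: → [7,20); WM=12
i=10 t=14 v=1: → [7,20); WM=12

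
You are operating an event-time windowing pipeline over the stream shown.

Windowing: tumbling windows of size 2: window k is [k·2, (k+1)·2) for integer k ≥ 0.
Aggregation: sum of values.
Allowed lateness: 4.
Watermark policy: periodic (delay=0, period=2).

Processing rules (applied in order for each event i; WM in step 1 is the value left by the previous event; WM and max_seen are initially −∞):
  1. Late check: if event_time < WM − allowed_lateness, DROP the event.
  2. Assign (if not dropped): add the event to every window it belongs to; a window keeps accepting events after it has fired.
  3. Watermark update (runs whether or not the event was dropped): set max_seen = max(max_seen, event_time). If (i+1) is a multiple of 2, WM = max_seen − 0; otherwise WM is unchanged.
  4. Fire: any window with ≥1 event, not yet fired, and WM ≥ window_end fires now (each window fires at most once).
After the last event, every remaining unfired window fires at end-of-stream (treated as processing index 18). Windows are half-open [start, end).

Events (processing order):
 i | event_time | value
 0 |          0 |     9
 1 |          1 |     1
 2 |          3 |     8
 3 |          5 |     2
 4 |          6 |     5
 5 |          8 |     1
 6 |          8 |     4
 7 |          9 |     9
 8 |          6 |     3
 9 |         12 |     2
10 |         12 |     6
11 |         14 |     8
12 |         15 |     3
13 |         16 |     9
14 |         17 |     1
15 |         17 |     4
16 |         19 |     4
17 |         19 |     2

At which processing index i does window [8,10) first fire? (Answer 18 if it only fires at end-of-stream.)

9

i=0 t=0 v=9: → [0,2); WM=−∞
i=1 t=1 v=1: → [0,2); WM=1
i=2 t=3 v=8: → [2,4); WM=1
i=3 t=5 v=2: → [4,6); WM=5; [0,2) fires=10 [2,4) fires=8
i=4 t=6 v=5: → [6,8); WM=5
i=5 t=8 v=1: → [8,10); WM=8; [4,6) fires=2 [6,8) fires=5
i=6 t=8 v=4: → [8,10); WM=8
i=7 t=9 v=9: → [8,10); WM=9
i=8 t=6 v=3: → [6,8); WM=9
i=9 t=12 v=2: → [12,14); WM=12; [8,10) fires=14
i=10 t=12 v=6: → [12,14); WM=12
i=11 t=14 v=8: → [14,16); WM=14; [12,14) fires=8
i=12 t=15 v=3: → [14,16); WM=14
i=13 t=16 v=9: → [16,18); WM=16; [14,16) fires=11
i=14 t=17 v=1: → [16,18); WM=16
i=15 t=17 v=4: → [16,18); WM=17
i=16 t=19 v=4: → [18,20); WM=17
i=17 t=19 v=2: → [18,20); WM=19; [16,18) fires=14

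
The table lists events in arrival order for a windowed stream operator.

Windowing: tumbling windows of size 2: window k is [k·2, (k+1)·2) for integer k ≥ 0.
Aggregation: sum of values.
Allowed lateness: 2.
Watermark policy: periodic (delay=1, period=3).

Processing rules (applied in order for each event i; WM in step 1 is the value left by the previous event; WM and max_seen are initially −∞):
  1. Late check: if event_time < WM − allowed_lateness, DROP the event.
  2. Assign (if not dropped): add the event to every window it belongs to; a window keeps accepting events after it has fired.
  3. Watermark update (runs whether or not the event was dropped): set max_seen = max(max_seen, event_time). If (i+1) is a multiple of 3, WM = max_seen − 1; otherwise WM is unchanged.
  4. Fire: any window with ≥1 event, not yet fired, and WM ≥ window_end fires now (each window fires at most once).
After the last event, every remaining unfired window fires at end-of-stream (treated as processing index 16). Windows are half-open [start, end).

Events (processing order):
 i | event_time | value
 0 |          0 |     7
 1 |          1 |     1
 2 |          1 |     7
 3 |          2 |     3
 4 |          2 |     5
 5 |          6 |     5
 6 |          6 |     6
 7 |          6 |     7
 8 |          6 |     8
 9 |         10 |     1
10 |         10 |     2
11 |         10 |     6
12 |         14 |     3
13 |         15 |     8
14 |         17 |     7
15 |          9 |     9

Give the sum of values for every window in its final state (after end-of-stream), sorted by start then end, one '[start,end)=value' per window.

[0,2)=15 [2,4)=8 [6,8)=26 [10,12)=9 [14,16)=11 [16,18)=7

i=0 t=0 v=7: → [0,2); WM=−∞
i=1 t=1 v=1: → [0,2); WM=−∞
i=2 t=1 v=7: → [0,2); WM=0
i=3 t=2 v=3: → [2,4); WM=0
i=4 t=2 v=5: → [2,4); WM=0
i=5 t=6 v=5: → [6,8); WM=5; [0,2) fires=15 [2,4) fires=8
i=6 t=6 v=6: → [6,8); WM=5
i=7 t=6 v=7: → [6,8); WM=5
i=8 t=6 v=8: → [6,8); WM=5
i=9 t=10 v=1: → [10,12); WM=5
i=10 t=10 v=2: → [10,12); WM=5
i=11 t=10 v=6: → [10,12); WM=9; [6,8) fires=26
i=12 t=14 v=3: → [14,16); WM=9
i=13 t=15 v=8: → [14,16); WM=9
i=14 t=17 v=7: → [16,18); WM=16; [10,12) fires=9 [14,16) fires=11
i=15 t=9 v=9: DROP (t<16-2); WM=16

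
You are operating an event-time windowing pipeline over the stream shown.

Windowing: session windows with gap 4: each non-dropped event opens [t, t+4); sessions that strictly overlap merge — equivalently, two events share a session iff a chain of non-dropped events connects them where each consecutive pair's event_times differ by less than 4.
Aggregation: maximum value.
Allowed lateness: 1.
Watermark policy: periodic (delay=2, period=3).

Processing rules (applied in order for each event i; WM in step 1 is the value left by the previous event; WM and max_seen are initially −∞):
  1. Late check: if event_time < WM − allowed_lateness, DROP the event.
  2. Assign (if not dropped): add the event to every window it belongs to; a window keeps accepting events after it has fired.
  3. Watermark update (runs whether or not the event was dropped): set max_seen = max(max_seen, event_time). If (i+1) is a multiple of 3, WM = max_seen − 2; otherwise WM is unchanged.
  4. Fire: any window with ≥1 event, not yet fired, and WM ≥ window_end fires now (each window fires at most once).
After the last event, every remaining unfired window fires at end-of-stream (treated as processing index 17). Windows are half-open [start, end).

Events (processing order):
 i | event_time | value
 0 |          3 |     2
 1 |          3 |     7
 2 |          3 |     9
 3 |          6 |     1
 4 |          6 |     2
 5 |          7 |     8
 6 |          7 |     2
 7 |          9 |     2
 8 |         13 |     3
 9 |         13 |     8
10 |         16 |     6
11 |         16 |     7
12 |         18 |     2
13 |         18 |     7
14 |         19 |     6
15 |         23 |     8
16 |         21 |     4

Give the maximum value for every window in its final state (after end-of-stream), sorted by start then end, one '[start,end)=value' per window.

[3,13)=9 [13,27)=8

i=0 t=3 v=2: → [3,7); WM=−∞
i=1 t=3 v=7: → [3,7); WM=−∞
i=2 t=3 v=9: → [3,7); WM=1
i=3 t=6 v=1: → [3,10); WM=1
i=4 t=6 v=2: → [3,10); WM=1
i=5 t=7 v=8: → [3,11); WM=5
i=6 t=7 v=2: → [3,11); WM=5
i=7 t=9 v=2: → [3,13); WM=5
i=8 t=13 v=3: → [13,17); WM=11
i=9 t=13 v=8: → [13,17); WM=11
i=10 t=16 v=6: → [13,20); WM=11
i=11 t=16 v=7: → [13,20); WM=14
i=12 t=18 v=2: → [13,22); WM=14
i=13 t=18 v=7: → [13,22); WM=14
i=14 t=19 v=6: → [13,23); WM=17
i=15 t=23 v=8: → [23,27); WM=17
i=16 t=21 v=4: → [13,27); WM=17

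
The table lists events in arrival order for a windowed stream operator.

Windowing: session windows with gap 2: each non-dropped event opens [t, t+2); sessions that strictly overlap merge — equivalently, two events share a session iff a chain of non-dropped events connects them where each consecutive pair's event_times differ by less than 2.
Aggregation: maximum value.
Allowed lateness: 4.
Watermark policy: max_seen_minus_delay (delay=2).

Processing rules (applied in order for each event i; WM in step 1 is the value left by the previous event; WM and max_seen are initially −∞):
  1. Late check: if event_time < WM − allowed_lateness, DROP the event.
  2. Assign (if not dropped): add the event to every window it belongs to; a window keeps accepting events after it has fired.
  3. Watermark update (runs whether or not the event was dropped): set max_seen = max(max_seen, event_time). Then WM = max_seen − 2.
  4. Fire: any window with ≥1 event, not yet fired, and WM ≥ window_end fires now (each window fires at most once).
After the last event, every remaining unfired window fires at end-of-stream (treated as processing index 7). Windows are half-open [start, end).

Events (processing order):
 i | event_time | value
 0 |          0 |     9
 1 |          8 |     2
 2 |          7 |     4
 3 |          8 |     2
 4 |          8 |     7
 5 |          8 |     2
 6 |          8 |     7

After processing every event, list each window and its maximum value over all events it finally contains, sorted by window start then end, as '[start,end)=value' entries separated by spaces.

i=0 t=0 v=9: → [0,2); WM=-2
i=1 t=8 v=2: → [8,10); WM=6
i=2 t=7 v=4: → [7,10); WM=6
i=3 t=8 v=2: → [7,10); WM=6
i=4 t=8 v=7: → [7,10); WM=6
i=5 t=8 v=2: → [7,10); WM=6
i=6 t=8 v=7: → [7,10); WM=6

[0,2)=9 [7,10)=7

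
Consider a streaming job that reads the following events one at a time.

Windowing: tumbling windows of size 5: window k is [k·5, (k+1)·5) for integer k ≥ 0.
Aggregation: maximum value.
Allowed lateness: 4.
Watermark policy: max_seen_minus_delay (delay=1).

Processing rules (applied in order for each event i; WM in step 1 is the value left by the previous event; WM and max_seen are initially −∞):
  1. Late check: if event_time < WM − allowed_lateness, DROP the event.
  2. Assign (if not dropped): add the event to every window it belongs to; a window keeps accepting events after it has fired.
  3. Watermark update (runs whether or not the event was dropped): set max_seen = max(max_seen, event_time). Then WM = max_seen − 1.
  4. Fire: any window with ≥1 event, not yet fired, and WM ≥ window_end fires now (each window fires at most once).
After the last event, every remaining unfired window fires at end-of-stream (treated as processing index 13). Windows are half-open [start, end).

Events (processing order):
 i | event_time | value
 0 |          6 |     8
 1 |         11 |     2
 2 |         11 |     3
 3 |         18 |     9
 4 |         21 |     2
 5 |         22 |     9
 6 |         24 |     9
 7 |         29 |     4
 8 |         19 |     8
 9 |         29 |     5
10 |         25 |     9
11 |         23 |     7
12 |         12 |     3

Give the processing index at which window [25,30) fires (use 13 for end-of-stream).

i=0 t=6 v=8: → [5,10); WM=5
i=1 t=11 v=2: → [10,15); WM=10; [5,10) fires=8
i=2 t=11 v=3: → [10,15); WM=10
i=3 t=18 v=9: → [15,20); WM=17; [10,15) fires=3
i=4 t=21 v=2: → [20,25); WM=20; [15,20) fires=9
i=5 t=22 v=9: → [20,25); WM=21
i=6 t=24 v=9: → [20,25); WM=23
i=7 t=29 v=4: → [25,30); WM=28; [20,25) fires=9
i=8 t=19 v=8: DROP (t<28-4); WM=28
i=9 t=29 v=5: → [25,30); WM=28
i=10 t=25 v=9: → [25,30); WM=28
i=11 t=23 v=7: DROP (t<28-4); WM=28
i=12 t=12 v=3: DROP (t<28-4); WM=28

13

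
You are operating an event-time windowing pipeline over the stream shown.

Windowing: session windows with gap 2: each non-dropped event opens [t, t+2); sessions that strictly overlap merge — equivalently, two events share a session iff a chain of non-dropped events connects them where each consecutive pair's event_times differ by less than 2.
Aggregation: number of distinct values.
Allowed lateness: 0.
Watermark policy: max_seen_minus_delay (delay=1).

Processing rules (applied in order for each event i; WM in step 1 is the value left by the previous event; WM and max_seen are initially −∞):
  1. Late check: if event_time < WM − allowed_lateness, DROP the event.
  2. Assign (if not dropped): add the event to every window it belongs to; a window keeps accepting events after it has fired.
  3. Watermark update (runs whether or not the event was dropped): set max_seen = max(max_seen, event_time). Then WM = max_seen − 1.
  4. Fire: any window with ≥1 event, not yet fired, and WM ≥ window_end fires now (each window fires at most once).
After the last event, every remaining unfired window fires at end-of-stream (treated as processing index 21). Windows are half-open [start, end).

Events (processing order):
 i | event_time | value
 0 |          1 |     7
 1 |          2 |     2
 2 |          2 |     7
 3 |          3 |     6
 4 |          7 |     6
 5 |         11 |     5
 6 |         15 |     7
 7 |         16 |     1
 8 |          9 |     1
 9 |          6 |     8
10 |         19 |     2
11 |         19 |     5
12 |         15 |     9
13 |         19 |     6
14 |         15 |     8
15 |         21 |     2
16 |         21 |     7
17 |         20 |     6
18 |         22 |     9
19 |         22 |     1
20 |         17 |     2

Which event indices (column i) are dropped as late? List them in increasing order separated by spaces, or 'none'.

i=0 t=1 v=7: → [1,3); WM=0
i=1 t=2 v=2: → [1,4); WM=1
i=2 t=2 v=7: → [1,4); WM=1
i=3 t=3 v=6: → [1,5); WM=2
i=4 t=7 v=6: → [7,9); WM=6
i=5 t=11 v=5: → [11,13); WM=10
i=6 t=15 v=7: → [15,17); WM=14
i=7 t=16 v=1: → [15,18); WM=15
i=8 t=9 v=1: DROP (t<15-0); WM=15
i=9 t=6 v=8: DROP (t<15-0); WM=15
i=10 t=19 v=2: → [19,21); WM=18
i=11 t=19 v=5: → [19,21); WM=18
i=12 t=15 v=9: DROP (t<18-0); WM=18
i=13 t=19 v=6: → [19,21); WM=18
i=14 t=15 v=8: DROP (t<18-0); WM=18
i=15 t=21 v=2: → [21,23); WM=20
i=16 t=21 v=7: → [21,23); WM=20
i=17 t=20 v=6: → [19,23); WM=20
i=18 t=22 v=9: → [19,24); WM=21
i=19 t=22 v=1: → [19,24); WM=21
i=20 t=17 v=2: DROP (t<21-0); WM=21

8 9 12 14 20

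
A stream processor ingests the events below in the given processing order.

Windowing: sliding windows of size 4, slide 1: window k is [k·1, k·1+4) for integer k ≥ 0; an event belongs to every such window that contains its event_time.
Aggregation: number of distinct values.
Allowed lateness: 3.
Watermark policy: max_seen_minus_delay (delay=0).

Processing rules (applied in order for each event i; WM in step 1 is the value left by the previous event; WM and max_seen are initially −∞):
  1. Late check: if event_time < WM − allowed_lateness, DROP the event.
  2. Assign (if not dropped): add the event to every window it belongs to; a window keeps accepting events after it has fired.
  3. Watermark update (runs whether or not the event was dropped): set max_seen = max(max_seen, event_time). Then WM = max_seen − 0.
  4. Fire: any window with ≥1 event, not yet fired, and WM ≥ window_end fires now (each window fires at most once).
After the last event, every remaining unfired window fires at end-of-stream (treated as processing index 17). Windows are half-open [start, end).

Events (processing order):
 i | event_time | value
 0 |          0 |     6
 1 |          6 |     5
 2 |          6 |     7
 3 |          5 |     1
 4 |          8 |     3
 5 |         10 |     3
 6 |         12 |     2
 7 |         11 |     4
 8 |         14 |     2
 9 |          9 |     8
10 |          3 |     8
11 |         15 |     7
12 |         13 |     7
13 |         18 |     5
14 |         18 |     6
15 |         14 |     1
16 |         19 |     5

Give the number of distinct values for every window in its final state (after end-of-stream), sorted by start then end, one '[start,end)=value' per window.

[0,4)=1 [2,6)=1 [3,7)=3 [4,8)=3 [5,9)=4 [6,10)=3 [7,11)=1 [8,12)=2 [9,13)=3 [10,14)=4 [11,15)=3 [12,16)=2 [13,17)=2 [14,18)=2 [15,19)=3 [16,20)=2 [17,21)=2 [18,22)=2 [19,23)=1

i=0 t=0 v=6: → [0,4); WM=0
i=1 t=6 v=5: → [6,10),[5,9),[4,8),[3,7); WM=6; [0,4) fires=1
i=2 t=6 v=7: → [6,10),[5,9),[4,8),[3,7); WM=6
i=3 t=5 v=1: → [5,9),[4,8),[3,7),[2,6); WM=6; [2,6) fires=1
i=4 t=8 v=3: → [8,12),[7,11),[6,10),[5,9); WM=8; [3,7) fires=3 [4,8) fires=3
i=5 t=10 v=3: → [10,14),[9,13),[8,12),[7,11); WM=10; [5,9) fires=4 [6,10) fires=3
i=6 t=12 v=2: → [12,16),[11,15),[10,14),[9,13); WM=12; [7,11) fires=1 [8,12) fires=1
i=7 t=11 v=4: → [11,15),[10,14),[9,13),[8,12); WM=12
i=8 t=14 v=2: → [14,18),[13,17),[12,16),[11,15); WM=14; [9,13) fires=3 [10,14) fires=3
i=9 t=9 v=8: DROP (t<14-3); WM=14
i=10 t=3 v=8: DROP (t<14-3); WM=14
i=11 t=15 v=7: → [15,19),[14,18),[13,17),[12,16); WM=15; [11,15) fires=2
i=12 t=13 v=7: → [13,17),[12,16),[11,15),[10,14); WM=15
i=13 t=18 v=5: → [18,22),[17,21),[16,20),[15,19); WM=18; [12,16) fires=2 [13,17) fires=2 [14,18) fires=2
i=14 t=18 v=6: → [18,22),[17,21),[16,20),[15,19); WM=18
i=15 t=14 v=1: DROP (t<18-3); WM=18
i=16 t=19 v=5: → [19,23),[18,22),[17,21),[16,20); WM=19; [15,19) fires=3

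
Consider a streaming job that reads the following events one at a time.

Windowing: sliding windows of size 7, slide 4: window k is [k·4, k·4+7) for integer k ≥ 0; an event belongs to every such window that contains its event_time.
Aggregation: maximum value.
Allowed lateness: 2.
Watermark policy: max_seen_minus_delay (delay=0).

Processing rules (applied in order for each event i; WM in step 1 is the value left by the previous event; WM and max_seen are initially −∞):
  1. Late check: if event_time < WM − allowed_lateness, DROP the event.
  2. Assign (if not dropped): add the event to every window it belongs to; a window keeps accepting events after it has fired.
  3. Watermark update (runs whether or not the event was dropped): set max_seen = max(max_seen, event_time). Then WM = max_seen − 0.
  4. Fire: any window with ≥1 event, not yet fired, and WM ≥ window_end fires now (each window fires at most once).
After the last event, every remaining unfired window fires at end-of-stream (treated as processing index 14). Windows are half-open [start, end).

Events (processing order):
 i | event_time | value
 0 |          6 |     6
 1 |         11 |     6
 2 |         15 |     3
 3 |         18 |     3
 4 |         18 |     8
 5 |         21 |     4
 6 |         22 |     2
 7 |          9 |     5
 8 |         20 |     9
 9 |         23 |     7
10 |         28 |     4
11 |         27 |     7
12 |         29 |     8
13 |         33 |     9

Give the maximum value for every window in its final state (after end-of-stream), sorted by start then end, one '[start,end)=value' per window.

[0,7)=6 [4,11)=6 [8,15)=6 [12,19)=8 [16,23)=9 [20,27)=9 [24,31)=8 [28,35)=9 [32,39)=9

i=0 t=6 v=6: → [4,11),[0,7); WM=6
i=1 t=11 v=6: → [8,15); WM=11; [0,7) fires=6 [4,11) fires=6
i=2 t=15 v=3: → [12,19); WM=15; [8,15) fires=6
i=3 t=18 v=3: → [16,23),[12,19); WM=18
i=4 t=18 v=8: → [16,23),[12,19); WM=18
i=5 t=21 v=4: → [20,27),[16,23); WM=21; [12,19) fires=8
i=6 t=22 v=2: → [20,27),[16,23); WM=22
i=7 t=9 v=5: DROP (t<22-2); WM=22
i=8 t=20 v=9: → [20,27),[16,23); WM=22
i=9 t=23 v=7: → [20,27); WM=23; [16,23) fires=9
i=10 t=28 v=4: → [28,35),[24,31); WM=28; [20,27) fires=9
i=11 t=27 v=7: → [24,31); WM=28
i=12 t=29 v=8: → [28,35),[24,31); WM=29
i=13 t=33 v=9: → [32,39),[28,35); WM=33; [24,31) fires=8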